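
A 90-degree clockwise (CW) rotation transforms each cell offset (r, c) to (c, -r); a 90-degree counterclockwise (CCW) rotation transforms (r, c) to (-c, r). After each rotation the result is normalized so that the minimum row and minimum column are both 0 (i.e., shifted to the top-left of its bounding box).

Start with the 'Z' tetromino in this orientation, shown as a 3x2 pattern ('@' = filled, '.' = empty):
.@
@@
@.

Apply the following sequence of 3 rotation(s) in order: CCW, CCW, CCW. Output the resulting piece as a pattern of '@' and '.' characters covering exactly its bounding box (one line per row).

Start:
.@
@@
@.
After rotation 1 (CCW):
@@.
.@@
After rotation 2 (CCW):
.@
@@
@.
After rotation 3 (CCW):
@@.
.@@

Answer: @@.
.@@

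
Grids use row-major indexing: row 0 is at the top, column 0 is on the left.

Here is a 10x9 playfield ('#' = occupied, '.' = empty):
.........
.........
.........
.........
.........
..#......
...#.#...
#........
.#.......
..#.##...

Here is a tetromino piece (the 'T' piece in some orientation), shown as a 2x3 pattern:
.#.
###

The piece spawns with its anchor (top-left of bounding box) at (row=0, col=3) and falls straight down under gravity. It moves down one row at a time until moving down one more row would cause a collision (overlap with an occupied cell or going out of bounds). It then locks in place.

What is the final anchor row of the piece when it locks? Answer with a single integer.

Spawn at (row=0, col=3). Try each row:
  row 0: fits
  row 1: fits
  row 2: fits
  row 3: fits
  row 4: fits
  row 5: blocked -> lock at row 4

Answer: 4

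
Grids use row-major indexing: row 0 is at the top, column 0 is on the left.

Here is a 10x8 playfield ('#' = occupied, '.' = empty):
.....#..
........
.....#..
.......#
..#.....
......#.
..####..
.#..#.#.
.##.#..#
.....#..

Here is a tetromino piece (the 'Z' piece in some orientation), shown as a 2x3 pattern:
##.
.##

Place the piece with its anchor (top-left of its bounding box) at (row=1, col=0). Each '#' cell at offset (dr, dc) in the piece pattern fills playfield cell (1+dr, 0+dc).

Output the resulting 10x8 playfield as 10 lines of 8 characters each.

Answer: .....#..
##......
.##..#..
.......#
..#.....
......#.
..####..
.#..#.#.
.##.#..#
.....#..

Derivation:
Fill (1+0,0+0) = (1,0)
Fill (1+0,0+1) = (1,1)
Fill (1+1,0+1) = (2,1)
Fill (1+1,0+2) = (2,2)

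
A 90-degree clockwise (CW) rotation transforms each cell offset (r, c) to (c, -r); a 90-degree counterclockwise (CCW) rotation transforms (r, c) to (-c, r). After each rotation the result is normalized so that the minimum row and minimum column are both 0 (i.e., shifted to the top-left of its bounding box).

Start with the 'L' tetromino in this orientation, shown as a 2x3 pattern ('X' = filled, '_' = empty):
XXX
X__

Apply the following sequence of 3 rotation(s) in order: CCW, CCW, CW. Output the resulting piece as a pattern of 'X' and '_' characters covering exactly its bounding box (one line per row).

Start:
XXX
X__
After rotation 1 (CCW):
X_
X_
XX
After rotation 2 (CCW):
__X
XXX
After rotation 3 (CW):
X_
X_
XX

Answer: X_
X_
XX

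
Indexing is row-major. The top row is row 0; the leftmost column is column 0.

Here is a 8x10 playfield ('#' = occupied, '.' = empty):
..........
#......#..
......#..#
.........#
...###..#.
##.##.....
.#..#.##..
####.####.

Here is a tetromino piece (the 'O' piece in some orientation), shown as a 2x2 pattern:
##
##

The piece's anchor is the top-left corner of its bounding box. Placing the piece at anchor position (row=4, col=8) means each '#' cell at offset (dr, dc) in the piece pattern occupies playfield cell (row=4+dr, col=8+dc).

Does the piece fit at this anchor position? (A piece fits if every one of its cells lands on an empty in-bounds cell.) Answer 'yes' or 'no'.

Check each piece cell at anchor (4, 8):
  offset (0,0) -> (4,8): occupied ('#') -> FAIL
  offset (0,1) -> (4,9): empty -> OK
  offset (1,0) -> (5,8): empty -> OK
  offset (1,1) -> (5,9): empty -> OK
All cells valid: no

Answer: no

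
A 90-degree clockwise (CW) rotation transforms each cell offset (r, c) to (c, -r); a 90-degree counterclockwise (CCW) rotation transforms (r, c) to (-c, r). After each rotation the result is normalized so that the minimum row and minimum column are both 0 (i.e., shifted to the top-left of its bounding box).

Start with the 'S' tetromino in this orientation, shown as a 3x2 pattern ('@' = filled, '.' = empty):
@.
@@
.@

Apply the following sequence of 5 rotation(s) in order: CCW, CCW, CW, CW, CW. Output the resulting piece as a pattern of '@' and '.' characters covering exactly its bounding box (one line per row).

Answer: .@@
@@.

Derivation:
Start:
@.
@@
.@
After rotation 1 (CCW):
.@@
@@.
After rotation 2 (CCW):
@.
@@
.@
After rotation 3 (CW):
.@@
@@.
After rotation 4 (CW):
@.
@@
.@
After rotation 5 (CW):
.@@
@@.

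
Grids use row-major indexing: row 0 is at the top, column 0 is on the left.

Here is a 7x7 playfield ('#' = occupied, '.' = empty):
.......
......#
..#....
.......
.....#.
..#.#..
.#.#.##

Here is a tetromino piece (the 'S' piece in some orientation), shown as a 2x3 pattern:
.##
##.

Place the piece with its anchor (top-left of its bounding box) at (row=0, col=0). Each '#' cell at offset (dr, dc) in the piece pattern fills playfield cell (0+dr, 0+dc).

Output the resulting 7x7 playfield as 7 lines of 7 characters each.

Fill (0+0,0+1) = (0,1)
Fill (0+0,0+2) = (0,2)
Fill (0+1,0+0) = (1,0)
Fill (0+1,0+1) = (1,1)

Answer: .##....
##....#
..#....
.......
.....#.
..#.#..
.#.#.##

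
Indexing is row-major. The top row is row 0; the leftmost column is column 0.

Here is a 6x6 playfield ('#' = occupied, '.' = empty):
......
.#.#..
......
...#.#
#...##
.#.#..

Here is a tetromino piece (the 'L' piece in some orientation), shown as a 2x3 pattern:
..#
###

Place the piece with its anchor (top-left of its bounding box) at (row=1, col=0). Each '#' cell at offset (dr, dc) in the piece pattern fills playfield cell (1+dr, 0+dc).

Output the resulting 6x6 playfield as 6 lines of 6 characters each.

Answer: ......
.###..
###...
...#.#
#...##
.#.#..

Derivation:
Fill (1+0,0+2) = (1,2)
Fill (1+1,0+0) = (2,0)
Fill (1+1,0+1) = (2,1)
Fill (1+1,0+2) = (2,2)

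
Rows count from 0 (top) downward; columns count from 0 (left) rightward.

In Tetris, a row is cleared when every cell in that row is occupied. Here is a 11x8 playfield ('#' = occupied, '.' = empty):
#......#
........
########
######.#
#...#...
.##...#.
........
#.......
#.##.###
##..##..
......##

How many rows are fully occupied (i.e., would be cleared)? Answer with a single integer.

Check each row:
  row 0: 6 empty cells -> not full
  row 1: 8 empty cells -> not full
  row 2: 0 empty cells -> FULL (clear)
  row 3: 1 empty cell -> not full
  row 4: 6 empty cells -> not full
  row 5: 5 empty cells -> not full
  row 6: 8 empty cells -> not full
  row 7: 7 empty cells -> not full
  row 8: 2 empty cells -> not full
  row 9: 4 empty cells -> not full
  row 10: 6 empty cells -> not full
Total rows cleared: 1

Answer: 1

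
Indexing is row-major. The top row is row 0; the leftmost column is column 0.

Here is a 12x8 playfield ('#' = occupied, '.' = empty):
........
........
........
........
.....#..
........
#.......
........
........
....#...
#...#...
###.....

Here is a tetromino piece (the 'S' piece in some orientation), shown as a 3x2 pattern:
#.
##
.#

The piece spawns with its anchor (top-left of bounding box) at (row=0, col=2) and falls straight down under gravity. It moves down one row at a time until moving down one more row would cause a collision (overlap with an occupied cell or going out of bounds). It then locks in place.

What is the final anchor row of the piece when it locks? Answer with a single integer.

Spawn at (row=0, col=2). Try each row:
  row 0: fits
  row 1: fits
  row 2: fits
  row 3: fits
  row 4: fits
  row 5: fits
  row 6: fits
  row 7: fits
  row 8: fits
  row 9: fits
  row 10: blocked -> lock at row 9

Answer: 9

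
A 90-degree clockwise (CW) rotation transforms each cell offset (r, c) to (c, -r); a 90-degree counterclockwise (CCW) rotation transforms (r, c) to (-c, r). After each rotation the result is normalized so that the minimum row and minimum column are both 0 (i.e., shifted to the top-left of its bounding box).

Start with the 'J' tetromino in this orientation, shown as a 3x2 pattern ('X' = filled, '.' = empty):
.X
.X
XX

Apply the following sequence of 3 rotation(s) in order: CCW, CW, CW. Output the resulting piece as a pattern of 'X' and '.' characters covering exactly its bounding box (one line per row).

Start:
.X
.X
XX
After rotation 1 (CCW):
XXX
..X
After rotation 2 (CW):
.X
.X
XX
After rotation 3 (CW):
X..
XXX

Answer: X..
XXX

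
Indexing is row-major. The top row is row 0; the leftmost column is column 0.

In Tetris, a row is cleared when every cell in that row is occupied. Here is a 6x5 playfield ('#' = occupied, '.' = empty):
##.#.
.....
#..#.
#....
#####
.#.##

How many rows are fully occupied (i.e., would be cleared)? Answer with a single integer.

Check each row:
  row 0: 2 empty cells -> not full
  row 1: 5 empty cells -> not full
  row 2: 3 empty cells -> not full
  row 3: 4 empty cells -> not full
  row 4: 0 empty cells -> FULL (clear)
  row 5: 2 empty cells -> not full
Total rows cleared: 1

Answer: 1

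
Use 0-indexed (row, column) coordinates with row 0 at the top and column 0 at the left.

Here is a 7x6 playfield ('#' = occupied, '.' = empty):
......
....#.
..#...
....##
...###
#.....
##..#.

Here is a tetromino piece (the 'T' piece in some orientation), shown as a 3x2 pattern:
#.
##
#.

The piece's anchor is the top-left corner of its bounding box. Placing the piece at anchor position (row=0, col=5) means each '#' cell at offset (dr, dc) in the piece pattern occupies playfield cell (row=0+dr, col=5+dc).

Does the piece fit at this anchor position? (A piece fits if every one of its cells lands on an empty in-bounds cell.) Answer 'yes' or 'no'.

Check each piece cell at anchor (0, 5):
  offset (0,0) -> (0,5): empty -> OK
  offset (1,0) -> (1,5): empty -> OK
  offset (1,1) -> (1,6): out of bounds -> FAIL
  offset (2,0) -> (2,5): empty -> OK
All cells valid: no

Answer: no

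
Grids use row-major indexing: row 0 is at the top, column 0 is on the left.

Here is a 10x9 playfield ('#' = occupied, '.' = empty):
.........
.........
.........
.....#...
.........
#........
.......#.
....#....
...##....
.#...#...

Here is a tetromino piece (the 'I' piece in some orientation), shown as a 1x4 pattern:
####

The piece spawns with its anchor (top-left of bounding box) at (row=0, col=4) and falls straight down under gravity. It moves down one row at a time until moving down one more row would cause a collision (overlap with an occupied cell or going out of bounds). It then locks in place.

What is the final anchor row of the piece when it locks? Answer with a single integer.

Answer: 2

Derivation:
Spawn at (row=0, col=4). Try each row:
  row 0: fits
  row 1: fits
  row 2: fits
  row 3: blocked -> lock at row 2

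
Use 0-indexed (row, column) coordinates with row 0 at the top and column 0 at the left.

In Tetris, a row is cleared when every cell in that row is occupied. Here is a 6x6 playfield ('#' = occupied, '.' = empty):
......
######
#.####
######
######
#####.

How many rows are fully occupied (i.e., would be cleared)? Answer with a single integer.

Check each row:
  row 0: 6 empty cells -> not full
  row 1: 0 empty cells -> FULL (clear)
  row 2: 1 empty cell -> not full
  row 3: 0 empty cells -> FULL (clear)
  row 4: 0 empty cells -> FULL (clear)
  row 5: 1 empty cell -> not full
Total rows cleared: 3

Answer: 3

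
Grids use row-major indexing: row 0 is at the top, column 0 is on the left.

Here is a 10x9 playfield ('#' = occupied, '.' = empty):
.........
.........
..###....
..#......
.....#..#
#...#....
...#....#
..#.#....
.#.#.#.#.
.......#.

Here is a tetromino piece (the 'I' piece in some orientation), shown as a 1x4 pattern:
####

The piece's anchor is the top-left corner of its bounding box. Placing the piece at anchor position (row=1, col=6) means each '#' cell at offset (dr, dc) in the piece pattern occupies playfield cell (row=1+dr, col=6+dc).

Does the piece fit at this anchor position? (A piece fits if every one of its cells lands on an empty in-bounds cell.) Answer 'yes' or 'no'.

Check each piece cell at anchor (1, 6):
  offset (0,0) -> (1,6): empty -> OK
  offset (0,1) -> (1,7): empty -> OK
  offset (0,2) -> (1,8): empty -> OK
  offset (0,3) -> (1,9): out of bounds -> FAIL
All cells valid: no

Answer: no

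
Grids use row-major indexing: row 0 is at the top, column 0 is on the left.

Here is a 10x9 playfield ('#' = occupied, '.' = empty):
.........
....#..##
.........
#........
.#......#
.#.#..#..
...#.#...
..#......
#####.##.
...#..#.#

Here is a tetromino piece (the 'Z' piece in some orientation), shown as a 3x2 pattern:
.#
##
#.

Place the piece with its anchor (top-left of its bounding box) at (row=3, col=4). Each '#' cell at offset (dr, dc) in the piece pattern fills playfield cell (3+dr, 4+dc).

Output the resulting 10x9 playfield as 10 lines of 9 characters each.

Answer: .........
....#..##
.........
#....#...
.#..##..#
.#.##.#..
...#.#...
..#......
#####.##.
...#..#.#

Derivation:
Fill (3+0,4+1) = (3,5)
Fill (3+1,4+0) = (4,4)
Fill (3+1,4+1) = (4,5)
Fill (3+2,4+0) = (5,4)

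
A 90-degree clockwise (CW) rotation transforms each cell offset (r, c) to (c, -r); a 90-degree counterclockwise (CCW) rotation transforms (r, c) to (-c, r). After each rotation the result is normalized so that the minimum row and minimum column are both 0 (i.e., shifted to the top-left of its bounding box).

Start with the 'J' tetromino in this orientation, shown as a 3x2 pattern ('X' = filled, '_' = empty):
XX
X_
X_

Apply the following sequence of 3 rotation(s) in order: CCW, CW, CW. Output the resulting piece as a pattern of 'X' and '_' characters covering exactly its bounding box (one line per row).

Answer: XXX
__X

Derivation:
Start:
XX
X_
X_
After rotation 1 (CCW):
X__
XXX
After rotation 2 (CW):
XX
X_
X_
After rotation 3 (CW):
XXX
__X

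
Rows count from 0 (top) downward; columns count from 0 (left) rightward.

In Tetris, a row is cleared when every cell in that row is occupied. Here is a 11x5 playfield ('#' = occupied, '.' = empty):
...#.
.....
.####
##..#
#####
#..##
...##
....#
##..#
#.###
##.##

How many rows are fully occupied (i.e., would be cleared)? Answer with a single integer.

Answer: 1

Derivation:
Check each row:
  row 0: 4 empty cells -> not full
  row 1: 5 empty cells -> not full
  row 2: 1 empty cell -> not full
  row 3: 2 empty cells -> not full
  row 4: 0 empty cells -> FULL (clear)
  row 5: 2 empty cells -> not full
  row 6: 3 empty cells -> not full
  row 7: 4 empty cells -> not full
  row 8: 2 empty cells -> not full
  row 9: 1 empty cell -> not full
  row 10: 1 empty cell -> not full
Total rows cleared: 1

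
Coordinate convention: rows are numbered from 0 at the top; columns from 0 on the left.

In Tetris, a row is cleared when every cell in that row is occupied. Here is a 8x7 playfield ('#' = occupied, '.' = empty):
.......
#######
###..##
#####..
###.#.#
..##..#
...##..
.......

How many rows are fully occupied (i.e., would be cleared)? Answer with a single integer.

Check each row:
  row 0: 7 empty cells -> not full
  row 1: 0 empty cells -> FULL (clear)
  row 2: 2 empty cells -> not full
  row 3: 2 empty cells -> not full
  row 4: 2 empty cells -> not full
  row 5: 4 empty cells -> not full
  row 6: 5 empty cells -> not full
  row 7: 7 empty cells -> not full
Total rows cleared: 1

Answer: 1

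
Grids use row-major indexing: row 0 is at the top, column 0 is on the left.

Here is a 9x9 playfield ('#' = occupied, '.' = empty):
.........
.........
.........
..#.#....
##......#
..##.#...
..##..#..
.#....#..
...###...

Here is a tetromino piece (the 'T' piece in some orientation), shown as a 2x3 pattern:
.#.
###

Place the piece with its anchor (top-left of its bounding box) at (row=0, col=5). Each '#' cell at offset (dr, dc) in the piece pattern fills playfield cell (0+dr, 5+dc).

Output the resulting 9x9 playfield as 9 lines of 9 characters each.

Answer: ......#..
.....###.
.........
..#.#....
##......#
..##.#...
..##..#..
.#....#..
...###...

Derivation:
Fill (0+0,5+1) = (0,6)
Fill (0+1,5+0) = (1,5)
Fill (0+1,5+1) = (1,6)
Fill (0+1,5+2) = (1,7)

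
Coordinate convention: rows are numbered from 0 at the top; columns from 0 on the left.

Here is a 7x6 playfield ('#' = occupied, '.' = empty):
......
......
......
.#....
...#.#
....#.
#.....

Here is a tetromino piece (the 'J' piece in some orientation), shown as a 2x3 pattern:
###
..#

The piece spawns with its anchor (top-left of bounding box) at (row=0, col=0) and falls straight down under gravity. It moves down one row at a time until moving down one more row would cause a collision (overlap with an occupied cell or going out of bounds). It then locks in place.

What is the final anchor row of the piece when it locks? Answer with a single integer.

Spawn at (row=0, col=0). Try each row:
  row 0: fits
  row 1: fits
  row 2: fits
  row 3: blocked -> lock at row 2

Answer: 2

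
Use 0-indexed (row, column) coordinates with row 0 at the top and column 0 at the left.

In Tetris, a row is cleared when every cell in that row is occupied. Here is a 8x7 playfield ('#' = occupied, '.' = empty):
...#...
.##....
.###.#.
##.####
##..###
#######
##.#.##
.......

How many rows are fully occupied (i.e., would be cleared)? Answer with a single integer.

Check each row:
  row 0: 6 empty cells -> not full
  row 1: 5 empty cells -> not full
  row 2: 3 empty cells -> not full
  row 3: 1 empty cell -> not full
  row 4: 2 empty cells -> not full
  row 5: 0 empty cells -> FULL (clear)
  row 6: 2 empty cells -> not full
  row 7: 7 empty cells -> not full
Total rows cleared: 1

Answer: 1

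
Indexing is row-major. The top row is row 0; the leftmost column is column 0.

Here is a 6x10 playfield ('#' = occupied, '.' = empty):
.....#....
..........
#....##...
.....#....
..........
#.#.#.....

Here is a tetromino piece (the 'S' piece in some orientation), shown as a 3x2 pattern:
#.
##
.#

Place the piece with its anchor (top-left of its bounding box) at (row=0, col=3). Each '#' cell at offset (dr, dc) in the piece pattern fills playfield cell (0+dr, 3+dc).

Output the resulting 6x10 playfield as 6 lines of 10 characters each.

Fill (0+0,3+0) = (0,3)
Fill (0+1,3+0) = (1,3)
Fill (0+1,3+1) = (1,4)
Fill (0+2,3+1) = (2,4)

Answer: ...#.#....
...##.....
#...###...
.....#....
..........
#.#.#.....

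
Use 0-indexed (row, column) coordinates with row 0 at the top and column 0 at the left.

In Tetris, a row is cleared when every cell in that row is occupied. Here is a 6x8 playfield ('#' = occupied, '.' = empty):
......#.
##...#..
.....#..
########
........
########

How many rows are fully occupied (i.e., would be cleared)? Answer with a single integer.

Answer: 2

Derivation:
Check each row:
  row 0: 7 empty cells -> not full
  row 1: 5 empty cells -> not full
  row 2: 7 empty cells -> not full
  row 3: 0 empty cells -> FULL (clear)
  row 4: 8 empty cells -> not full
  row 5: 0 empty cells -> FULL (clear)
Total rows cleared: 2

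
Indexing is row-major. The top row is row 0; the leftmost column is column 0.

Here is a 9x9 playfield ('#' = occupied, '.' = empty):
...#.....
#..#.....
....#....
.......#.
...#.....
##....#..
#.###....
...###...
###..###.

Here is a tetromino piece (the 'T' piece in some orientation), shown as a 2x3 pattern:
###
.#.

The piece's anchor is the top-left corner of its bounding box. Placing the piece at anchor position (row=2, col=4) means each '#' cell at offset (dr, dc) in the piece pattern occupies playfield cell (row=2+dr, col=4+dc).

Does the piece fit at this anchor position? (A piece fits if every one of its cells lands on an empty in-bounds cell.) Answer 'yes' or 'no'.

Check each piece cell at anchor (2, 4):
  offset (0,0) -> (2,4): occupied ('#') -> FAIL
  offset (0,1) -> (2,5): empty -> OK
  offset (0,2) -> (2,6): empty -> OK
  offset (1,1) -> (3,5): empty -> OK
All cells valid: no

Answer: no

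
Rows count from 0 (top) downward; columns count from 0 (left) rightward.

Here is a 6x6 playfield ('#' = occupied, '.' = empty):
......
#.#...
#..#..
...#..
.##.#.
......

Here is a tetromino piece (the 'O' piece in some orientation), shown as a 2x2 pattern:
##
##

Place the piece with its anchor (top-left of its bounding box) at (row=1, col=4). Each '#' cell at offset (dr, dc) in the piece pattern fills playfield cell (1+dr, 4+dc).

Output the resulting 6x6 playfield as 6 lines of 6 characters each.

Answer: ......
#.#.##
#..###
...#..
.##.#.
......

Derivation:
Fill (1+0,4+0) = (1,4)
Fill (1+0,4+1) = (1,5)
Fill (1+1,4+0) = (2,4)
Fill (1+1,4+1) = (2,5)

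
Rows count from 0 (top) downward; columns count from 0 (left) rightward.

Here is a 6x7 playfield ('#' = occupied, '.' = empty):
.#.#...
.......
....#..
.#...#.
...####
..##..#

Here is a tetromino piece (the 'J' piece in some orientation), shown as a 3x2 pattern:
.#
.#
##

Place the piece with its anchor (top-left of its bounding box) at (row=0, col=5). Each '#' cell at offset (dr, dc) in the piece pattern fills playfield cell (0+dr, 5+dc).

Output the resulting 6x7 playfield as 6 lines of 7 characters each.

Answer: .#.#..#
......#
....###
.#...#.
...####
..##..#

Derivation:
Fill (0+0,5+1) = (0,6)
Fill (0+1,5+1) = (1,6)
Fill (0+2,5+0) = (2,5)
Fill (0+2,5+1) = (2,6)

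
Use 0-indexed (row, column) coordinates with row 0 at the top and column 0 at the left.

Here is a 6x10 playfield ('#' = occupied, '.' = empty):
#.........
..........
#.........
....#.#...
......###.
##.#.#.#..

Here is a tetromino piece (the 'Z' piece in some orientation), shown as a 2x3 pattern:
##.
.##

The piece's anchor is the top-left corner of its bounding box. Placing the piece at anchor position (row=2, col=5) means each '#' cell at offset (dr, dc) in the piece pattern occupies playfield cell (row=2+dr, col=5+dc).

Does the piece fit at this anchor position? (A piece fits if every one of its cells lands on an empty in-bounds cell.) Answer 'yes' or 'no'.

Answer: no

Derivation:
Check each piece cell at anchor (2, 5):
  offset (0,0) -> (2,5): empty -> OK
  offset (0,1) -> (2,6): empty -> OK
  offset (1,1) -> (3,6): occupied ('#') -> FAIL
  offset (1,2) -> (3,7): empty -> OK
All cells valid: no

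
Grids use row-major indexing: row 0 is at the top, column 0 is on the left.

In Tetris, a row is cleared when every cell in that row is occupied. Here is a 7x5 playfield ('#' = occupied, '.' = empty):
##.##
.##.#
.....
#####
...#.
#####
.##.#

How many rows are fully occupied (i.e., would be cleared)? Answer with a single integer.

Check each row:
  row 0: 1 empty cell -> not full
  row 1: 2 empty cells -> not full
  row 2: 5 empty cells -> not full
  row 3: 0 empty cells -> FULL (clear)
  row 4: 4 empty cells -> not full
  row 5: 0 empty cells -> FULL (clear)
  row 6: 2 empty cells -> not full
Total rows cleared: 2

Answer: 2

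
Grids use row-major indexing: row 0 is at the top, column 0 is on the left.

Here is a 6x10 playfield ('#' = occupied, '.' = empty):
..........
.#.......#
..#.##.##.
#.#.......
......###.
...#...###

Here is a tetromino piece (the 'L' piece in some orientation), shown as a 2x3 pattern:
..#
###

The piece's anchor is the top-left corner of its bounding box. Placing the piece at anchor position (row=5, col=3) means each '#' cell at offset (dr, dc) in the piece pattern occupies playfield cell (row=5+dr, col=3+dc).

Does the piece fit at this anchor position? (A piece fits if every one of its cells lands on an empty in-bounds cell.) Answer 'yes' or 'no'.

Answer: no

Derivation:
Check each piece cell at anchor (5, 3):
  offset (0,2) -> (5,5): empty -> OK
  offset (1,0) -> (6,3): out of bounds -> FAIL
  offset (1,1) -> (6,4): out of bounds -> FAIL
  offset (1,2) -> (6,5): out of bounds -> FAIL
All cells valid: no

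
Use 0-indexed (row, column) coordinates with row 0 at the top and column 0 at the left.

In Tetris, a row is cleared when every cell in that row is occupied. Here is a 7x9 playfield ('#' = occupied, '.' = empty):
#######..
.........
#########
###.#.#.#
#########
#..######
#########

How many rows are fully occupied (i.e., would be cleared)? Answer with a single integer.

Check each row:
  row 0: 2 empty cells -> not full
  row 1: 9 empty cells -> not full
  row 2: 0 empty cells -> FULL (clear)
  row 3: 3 empty cells -> not full
  row 4: 0 empty cells -> FULL (clear)
  row 5: 2 empty cells -> not full
  row 6: 0 empty cells -> FULL (clear)
Total rows cleared: 3

Answer: 3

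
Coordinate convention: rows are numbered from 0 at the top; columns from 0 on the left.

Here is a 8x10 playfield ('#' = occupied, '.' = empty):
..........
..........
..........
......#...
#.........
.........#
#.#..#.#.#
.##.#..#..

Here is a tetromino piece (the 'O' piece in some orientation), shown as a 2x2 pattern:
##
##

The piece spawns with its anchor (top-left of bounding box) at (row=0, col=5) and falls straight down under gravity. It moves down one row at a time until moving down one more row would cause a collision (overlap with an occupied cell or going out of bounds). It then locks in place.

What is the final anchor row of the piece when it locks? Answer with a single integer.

Answer: 1

Derivation:
Spawn at (row=0, col=5). Try each row:
  row 0: fits
  row 1: fits
  row 2: blocked -> lock at row 1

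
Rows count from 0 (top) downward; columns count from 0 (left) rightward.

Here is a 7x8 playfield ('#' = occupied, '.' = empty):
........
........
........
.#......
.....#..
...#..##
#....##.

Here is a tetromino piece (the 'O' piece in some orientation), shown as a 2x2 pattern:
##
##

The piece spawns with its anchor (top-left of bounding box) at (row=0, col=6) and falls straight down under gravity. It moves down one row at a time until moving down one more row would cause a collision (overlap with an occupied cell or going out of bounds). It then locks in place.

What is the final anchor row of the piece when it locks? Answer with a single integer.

Answer: 3

Derivation:
Spawn at (row=0, col=6). Try each row:
  row 0: fits
  row 1: fits
  row 2: fits
  row 3: fits
  row 4: blocked -> lock at row 3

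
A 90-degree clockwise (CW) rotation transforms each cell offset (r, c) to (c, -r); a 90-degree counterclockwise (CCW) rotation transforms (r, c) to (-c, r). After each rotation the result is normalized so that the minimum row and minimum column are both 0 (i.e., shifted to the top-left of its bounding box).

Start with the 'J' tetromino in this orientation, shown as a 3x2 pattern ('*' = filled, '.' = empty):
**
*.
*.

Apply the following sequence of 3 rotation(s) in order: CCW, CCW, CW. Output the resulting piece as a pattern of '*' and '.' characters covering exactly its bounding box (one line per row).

Start:
**
*.
*.
After rotation 1 (CCW):
*..
***
After rotation 2 (CCW):
.*
.*
**
After rotation 3 (CW):
*..
***

Answer: *..
***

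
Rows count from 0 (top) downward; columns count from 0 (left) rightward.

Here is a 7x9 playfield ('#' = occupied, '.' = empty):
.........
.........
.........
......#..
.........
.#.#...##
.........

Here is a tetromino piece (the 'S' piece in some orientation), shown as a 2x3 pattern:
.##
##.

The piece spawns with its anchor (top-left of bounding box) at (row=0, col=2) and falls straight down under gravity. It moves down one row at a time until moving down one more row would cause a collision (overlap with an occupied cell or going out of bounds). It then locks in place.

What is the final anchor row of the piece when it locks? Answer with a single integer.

Answer: 3

Derivation:
Spawn at (row=0, col=2). Try each row:
  row 0: fits
  row 1: fits
  row 2: fits
  row 3: fits
  row 4: blocked -> lock at row 3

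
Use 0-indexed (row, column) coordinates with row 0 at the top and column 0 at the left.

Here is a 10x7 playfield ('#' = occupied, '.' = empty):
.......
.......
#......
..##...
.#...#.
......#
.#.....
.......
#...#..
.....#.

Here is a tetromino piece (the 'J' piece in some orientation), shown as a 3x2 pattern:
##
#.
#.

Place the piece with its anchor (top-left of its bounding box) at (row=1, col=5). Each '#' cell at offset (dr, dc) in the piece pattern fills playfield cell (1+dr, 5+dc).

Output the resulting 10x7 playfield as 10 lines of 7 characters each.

Fill (1+0,5+0) = (1,5)
Fill (1+0,5+1) = (1,6)
Fill (1+1,5+0) = (2,5)
Fill (1+2,5+0) = (3,5)

Answer: .......
.....##
#....#.
..##.#.
.#...#.
......#
.#.....
.......
#...#..
.....#.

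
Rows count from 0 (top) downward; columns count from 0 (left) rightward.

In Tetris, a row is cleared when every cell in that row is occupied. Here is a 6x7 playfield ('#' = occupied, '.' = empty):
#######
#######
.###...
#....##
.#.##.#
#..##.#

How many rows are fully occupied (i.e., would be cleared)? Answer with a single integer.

Check each row:
  row 0: 0 empty cells -> FULL (clear)
  row 1: 0 empty cells -> FULL (clear)
  row 2: 4 empty cells -> not full
  row 3: 4 empty cells -> not full
  row 4: 3 empty cells -> not full
  row 5: 3 empty cells -> not full
Total rows cleared: 2

Answer: 2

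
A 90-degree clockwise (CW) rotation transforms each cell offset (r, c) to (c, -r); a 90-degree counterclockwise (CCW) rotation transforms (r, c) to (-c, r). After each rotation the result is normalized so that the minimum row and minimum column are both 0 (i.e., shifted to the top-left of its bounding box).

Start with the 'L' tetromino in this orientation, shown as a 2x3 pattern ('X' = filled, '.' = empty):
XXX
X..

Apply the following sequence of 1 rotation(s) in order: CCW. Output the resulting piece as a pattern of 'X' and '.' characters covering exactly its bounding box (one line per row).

Start:
XXX
X..
After rotation 1 (CCW):
X.
X.
XX

Answer: X.
X.
XX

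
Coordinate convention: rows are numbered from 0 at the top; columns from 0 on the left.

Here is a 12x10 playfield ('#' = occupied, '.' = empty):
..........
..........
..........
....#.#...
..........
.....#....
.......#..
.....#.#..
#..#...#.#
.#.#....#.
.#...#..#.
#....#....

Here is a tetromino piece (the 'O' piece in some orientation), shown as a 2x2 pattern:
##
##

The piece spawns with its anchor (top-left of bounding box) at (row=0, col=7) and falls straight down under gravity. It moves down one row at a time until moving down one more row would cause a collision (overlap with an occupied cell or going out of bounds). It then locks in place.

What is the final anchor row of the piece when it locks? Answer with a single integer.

Answer: 4

Derivation:
Spawn at (row=0, col=7). Try each row:
  row 0: fits
  row 1: fits
  row 2: fits
  row 3: fits
  row 4: fits
  row 5: blocked -> lock at row 4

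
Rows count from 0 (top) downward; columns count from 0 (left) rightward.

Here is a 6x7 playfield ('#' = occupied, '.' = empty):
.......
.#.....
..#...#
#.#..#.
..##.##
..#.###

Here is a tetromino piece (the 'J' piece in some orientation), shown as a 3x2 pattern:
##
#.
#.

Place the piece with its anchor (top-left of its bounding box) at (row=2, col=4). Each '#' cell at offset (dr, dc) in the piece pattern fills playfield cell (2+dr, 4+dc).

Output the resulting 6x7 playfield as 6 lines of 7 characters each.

Fill (2+0,4+0) = (2,4)
Fill (2+0,4+1) = (2,5)
Fill (2+1,4+0) = (3,4)
Fill (2+2,4+0) = (4,4)

Answer: .......
.#.....
..#.###
#.#.##.
..#####
..#.###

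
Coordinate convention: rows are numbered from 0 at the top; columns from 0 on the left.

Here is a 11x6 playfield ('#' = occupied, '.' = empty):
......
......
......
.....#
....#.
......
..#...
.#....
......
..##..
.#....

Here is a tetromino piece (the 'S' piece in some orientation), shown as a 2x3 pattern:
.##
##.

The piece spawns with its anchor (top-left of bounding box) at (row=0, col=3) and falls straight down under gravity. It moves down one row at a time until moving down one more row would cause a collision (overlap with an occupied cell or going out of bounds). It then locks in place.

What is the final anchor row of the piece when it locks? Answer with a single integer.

Answer: 2

Derivation:
Spawn at (row=0, col=3). Try each row:
  row 0: fits
  row 1: fits
  row 2: fits
  row 3: blocked -> lock at row 2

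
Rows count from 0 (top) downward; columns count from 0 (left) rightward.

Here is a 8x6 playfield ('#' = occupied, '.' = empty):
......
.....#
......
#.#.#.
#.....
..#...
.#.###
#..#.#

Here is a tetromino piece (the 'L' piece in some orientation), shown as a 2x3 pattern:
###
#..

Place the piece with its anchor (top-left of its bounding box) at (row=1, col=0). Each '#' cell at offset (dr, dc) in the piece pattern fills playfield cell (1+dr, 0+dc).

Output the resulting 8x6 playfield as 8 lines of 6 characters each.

Fill (1+0,0+0) = (1,0)
Fill (1+0,0+1) = (1,1)
Fill (1+0,0+2) = (1,2)
Fill (1+1,0+0) = (2,0)

Answer: ......
###..#
#.....
#.#.#.
#.....
..#...
.#.###
#..#.#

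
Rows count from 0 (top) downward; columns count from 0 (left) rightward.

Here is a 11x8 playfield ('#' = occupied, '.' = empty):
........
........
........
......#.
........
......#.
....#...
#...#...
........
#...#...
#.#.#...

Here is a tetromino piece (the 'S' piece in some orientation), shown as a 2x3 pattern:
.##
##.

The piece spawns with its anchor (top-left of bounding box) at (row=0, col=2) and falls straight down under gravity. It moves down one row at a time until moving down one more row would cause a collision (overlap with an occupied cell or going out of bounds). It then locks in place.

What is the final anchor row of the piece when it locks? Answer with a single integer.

Answer: 5

Derivation:
Spawn at (row=0, col=2). Try each row:
  row 0: fits
  row 1: fits
  row 2: fits
  row 3: fits
  row 4: fits
  row 5: fits
  row 6: blocked -> lock at row 5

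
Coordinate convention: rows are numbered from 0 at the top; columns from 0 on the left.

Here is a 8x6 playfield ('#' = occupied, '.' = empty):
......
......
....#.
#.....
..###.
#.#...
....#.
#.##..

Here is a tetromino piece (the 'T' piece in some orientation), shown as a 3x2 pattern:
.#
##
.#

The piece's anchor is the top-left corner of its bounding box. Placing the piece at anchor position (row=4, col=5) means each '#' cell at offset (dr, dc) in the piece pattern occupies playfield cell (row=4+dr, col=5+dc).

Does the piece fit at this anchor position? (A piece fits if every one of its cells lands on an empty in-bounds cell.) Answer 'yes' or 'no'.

Check each piece cell at anchor (4, 5):
  offset (0,1) -> (4,6): out of bounds -> FAIL
  offset (1,0) -> (5,5): empty -> OK
  offset (1,1) -> (5,6): out of bounds -> FAIL
  offset (2,1) -> (6,6): out of bounds -> FAIL
All cells valid: no

Answer: no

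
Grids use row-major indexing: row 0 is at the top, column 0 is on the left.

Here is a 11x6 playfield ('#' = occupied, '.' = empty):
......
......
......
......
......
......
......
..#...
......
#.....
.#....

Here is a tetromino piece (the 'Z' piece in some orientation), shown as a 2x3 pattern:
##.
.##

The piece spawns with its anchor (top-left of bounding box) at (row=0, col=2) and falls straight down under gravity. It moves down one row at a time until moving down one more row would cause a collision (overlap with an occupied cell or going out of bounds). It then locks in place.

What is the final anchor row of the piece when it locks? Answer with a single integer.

Answer: 6

Derivation:
Spawn at (row=0, col=2). Try each row:
  row 0: fits
  row 1: fits
  row 2: fits
  row 3: fits
  row 4: fits
  row 5: fits
  row 6: fits
  row 7: blocked -> lock at row 6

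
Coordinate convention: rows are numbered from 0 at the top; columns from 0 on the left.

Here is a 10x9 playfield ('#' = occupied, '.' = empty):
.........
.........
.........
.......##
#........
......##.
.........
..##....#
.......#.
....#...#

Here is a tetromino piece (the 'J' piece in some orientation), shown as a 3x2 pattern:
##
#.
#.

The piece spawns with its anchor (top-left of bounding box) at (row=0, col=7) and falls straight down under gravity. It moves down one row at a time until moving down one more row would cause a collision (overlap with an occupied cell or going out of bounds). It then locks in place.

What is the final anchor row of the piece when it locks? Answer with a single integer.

Answer: 0

Derivation:
Spawn at (row=0, col=7). Try each row:
  row 0: fits
  row 1: blocked -> lock at row 0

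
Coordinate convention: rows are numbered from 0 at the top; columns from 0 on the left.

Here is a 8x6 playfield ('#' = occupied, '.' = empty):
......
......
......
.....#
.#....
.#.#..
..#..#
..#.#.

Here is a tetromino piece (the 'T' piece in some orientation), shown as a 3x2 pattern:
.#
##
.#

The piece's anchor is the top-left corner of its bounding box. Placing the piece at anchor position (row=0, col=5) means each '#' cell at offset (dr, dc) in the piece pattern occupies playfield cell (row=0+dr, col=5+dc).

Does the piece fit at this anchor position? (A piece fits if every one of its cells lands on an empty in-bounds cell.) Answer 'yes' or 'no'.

Answer: no

Derivation:
Check each piece cell at anchor (0, 5):
  offset (0,1) -> (0,6): out of bounds -> FAIL
  offset (1,0) -> (1,5): empty -> OK
  offset (1,1) -> (1,6): out of bounds -> FAIL
  offset (2,1) -> (2,6): out of bounds -> FAIL
All cells valid: no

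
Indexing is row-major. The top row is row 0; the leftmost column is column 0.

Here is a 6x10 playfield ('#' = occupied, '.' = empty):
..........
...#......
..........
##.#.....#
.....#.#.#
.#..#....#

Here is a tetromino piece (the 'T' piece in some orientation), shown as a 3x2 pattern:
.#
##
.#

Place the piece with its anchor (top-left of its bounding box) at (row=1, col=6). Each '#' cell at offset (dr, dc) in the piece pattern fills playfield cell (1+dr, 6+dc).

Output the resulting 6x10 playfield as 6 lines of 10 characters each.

Answer: ..........
...#...#..
......##..
##.#...#.#
.....#.#.#
.#..#....#

Derivation:
Fill (1+0,6+1) = (1,7)
Fill (1+1,6+0) = (2,6)
Fill (1+1,6+1) = (2,7)
Fill (1+2,6+1) = (3,7)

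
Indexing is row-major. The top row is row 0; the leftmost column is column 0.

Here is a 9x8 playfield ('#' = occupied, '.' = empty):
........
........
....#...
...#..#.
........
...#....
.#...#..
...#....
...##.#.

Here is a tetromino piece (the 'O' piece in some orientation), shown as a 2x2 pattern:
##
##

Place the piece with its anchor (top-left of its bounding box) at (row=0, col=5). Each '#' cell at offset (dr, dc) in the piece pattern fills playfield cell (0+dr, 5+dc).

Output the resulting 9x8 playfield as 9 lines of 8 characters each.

Answer: .....##.
.....##.
....#...
...#..#.
........
...#....
.#...#..
...#....
...##.#.

Derivation:
Fill (0+0,5+0) = (0,5)
Fill (0+0,5+1) = (0,6)
Fill (0+1,5+0) = (1,5)
Fill (0+1,5+1) = (1,6)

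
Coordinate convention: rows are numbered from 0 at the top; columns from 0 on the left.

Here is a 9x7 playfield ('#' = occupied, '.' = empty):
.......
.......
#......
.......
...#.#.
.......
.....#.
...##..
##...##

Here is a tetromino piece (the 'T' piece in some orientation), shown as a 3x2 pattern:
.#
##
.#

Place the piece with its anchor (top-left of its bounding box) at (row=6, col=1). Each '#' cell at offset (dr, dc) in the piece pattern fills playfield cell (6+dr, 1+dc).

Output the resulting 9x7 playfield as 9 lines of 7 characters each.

Answer: .......
.......
#......
.......
...#.#.
.......
..#..#.
.####..
###..##

Derivation:
Fill (6+0,1+1) = (6,2)
Fill (6+1,1+0) = (7,1)
Fill (6+1,1+1) = (7,2)
Fill (6+2,1+1) = (8,2)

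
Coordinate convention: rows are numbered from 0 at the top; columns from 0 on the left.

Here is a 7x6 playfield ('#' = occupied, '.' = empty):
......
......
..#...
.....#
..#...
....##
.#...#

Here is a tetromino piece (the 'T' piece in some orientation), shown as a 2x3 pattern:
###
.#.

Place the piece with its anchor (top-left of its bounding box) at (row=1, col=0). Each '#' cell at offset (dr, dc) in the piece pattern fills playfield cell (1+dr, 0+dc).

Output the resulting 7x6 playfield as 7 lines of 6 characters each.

Answer: ......
###...
.##...
.....#
..#...
....##
.#...#

Derivation:
Fill (1+0,0+0) = (1,0)
Fill (1+0,0+1) = (1,1)
Fill (1+0,0+2) = (1,2)
Fill (1+1,0+1) = (2,1)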